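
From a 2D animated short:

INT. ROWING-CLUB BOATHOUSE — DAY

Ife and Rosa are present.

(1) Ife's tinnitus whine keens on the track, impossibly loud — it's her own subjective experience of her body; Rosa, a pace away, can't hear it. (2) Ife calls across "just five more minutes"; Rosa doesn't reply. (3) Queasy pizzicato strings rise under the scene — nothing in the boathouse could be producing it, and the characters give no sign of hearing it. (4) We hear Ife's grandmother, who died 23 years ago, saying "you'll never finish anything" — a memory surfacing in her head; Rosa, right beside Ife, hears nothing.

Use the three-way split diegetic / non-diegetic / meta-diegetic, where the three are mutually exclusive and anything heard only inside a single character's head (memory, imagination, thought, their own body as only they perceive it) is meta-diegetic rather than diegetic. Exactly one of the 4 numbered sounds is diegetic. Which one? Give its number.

(1) a subjective body sound — Ife's private perception, inaudible to Rosa → meta-diegetic.
(2) is diegetic: Ife is a character speaking aloud in the scene.
(3) it has no source in the story world and no character can hear it — it's underscore → non-diegetic.
Sound (4): it's Ife's recollection rendered as sound; the other character can't hear it, so meta-diegetic.
Only (2) is diegetic.

2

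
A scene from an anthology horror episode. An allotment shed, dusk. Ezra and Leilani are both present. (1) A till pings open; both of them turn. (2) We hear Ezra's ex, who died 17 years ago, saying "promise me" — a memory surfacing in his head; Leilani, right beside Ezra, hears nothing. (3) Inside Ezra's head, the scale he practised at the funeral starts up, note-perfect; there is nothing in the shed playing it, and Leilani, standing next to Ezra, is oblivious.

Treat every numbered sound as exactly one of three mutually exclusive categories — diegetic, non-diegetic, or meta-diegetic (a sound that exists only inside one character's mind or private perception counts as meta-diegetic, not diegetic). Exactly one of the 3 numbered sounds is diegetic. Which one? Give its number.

(1) is diegetic: a till is a real object/event in the scene's world.
(2) is meta-diegetic: it's Ezra's recollection rendered as sound; the other character can't hear it.
Sound (3): the music is a memory playing inside Ezra's mind alone; no real-world source, Leilani can't hear it, so meta-diegetic.
Only (1) is diegetic.

1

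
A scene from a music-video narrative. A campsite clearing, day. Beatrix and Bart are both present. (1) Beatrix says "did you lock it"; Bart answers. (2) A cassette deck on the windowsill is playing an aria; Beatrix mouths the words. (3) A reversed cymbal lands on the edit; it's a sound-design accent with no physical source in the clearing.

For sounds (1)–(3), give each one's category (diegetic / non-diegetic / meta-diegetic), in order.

Sound (1): on-screen dialogue — Beatrix speaks and Bart is there to hear, so diegetic.
Sound (2): source music from a cassette deck, which exists in the story world, so diegetic.
(3) is non-diegetic: it's a sound-design accent with no in-world source; no one in the scene can hear it.

diegetic, diegetic, non-diegetic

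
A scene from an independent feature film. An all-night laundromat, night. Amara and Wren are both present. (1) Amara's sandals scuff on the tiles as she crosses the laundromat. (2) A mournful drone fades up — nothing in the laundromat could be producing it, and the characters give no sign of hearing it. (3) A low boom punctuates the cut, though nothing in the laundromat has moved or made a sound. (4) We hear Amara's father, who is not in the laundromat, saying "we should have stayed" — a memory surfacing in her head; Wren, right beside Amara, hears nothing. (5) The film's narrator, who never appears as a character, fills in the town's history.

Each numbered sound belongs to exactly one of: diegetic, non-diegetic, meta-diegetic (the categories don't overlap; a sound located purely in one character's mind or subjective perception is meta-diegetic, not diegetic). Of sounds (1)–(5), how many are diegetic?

1

Sound (1): Amara's footsteps are produced in the story world, so diegetic.
(2) is non-diegetic: score with no on-screen or off-screen source; it exists for the audience alone.
(3) is non-diegetic: it's a sound-design accent with no in-world source; no one in the scene can hear it.
(4) is meta-diegetic: it's Amara's recollection rendered as sound; the other character can't hear it.
Sound (5): external voice-over — not a character, not heard by anyone in the scene, so non-diegetic.
Diegetic: (1) — that's 1.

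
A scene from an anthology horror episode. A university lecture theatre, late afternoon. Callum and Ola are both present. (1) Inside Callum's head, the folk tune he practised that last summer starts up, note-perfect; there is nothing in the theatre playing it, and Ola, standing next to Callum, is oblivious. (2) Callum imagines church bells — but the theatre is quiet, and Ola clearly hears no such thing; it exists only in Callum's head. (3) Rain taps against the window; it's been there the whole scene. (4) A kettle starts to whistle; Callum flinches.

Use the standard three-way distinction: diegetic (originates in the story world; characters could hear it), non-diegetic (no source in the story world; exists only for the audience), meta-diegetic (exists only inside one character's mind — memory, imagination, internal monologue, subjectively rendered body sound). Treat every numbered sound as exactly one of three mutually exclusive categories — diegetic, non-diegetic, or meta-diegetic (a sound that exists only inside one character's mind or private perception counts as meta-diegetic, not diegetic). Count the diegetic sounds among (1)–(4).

(1) is meta-diegetic: it lives in Callum's subjectivity, not in the theatre.
Sound (2): subjective to Callum: the theatre is silent and Ola hears nothing, so meta-diegetic.
Sound (3): ambient/room sound belonging to the story's physical space, so diegetic.
Sound (4): an in-world source (a kettle); characters could hear it, so diegetic.
So 2 of the 4 are diegetic: (3), (4).

2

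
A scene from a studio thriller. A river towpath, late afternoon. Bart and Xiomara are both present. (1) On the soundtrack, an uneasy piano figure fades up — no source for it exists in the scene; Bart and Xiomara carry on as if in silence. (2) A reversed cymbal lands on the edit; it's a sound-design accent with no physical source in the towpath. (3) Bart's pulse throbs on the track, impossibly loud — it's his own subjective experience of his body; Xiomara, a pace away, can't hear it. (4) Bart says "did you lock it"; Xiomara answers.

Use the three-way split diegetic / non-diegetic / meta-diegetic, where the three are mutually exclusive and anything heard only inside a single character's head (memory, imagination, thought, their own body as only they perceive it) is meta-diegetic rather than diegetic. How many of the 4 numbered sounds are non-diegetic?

2

Sound (1): score with no on-screen or off-screen source; it exists for the audience alone, so non-diegetic.
(2) an editorial stinger — it belongs to the cut, not the story world → non-diegetic.
(3) point-of-audition from inside Bart's body; not a sound in the room → meta-diegetic.
Sound (4): on-screen dialogue — Bart speaks and Xiomara is there to hear, so diegetic.
So 2 of the 4 are non-diegetic: (1), (2).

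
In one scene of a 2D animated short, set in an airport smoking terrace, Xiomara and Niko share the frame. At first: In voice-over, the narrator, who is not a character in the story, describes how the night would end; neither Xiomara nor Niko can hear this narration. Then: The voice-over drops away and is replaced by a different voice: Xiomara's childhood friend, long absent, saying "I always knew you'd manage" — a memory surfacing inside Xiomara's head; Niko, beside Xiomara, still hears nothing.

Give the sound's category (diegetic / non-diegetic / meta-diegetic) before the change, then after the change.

Before the change: the external narrator addresses only the audience — outside the story world → non-diegetic.
After the change: the replacement voice is a memory inside Xiomara's mind specifically → meta-diegetic.

non-diegetic, meta-diegetic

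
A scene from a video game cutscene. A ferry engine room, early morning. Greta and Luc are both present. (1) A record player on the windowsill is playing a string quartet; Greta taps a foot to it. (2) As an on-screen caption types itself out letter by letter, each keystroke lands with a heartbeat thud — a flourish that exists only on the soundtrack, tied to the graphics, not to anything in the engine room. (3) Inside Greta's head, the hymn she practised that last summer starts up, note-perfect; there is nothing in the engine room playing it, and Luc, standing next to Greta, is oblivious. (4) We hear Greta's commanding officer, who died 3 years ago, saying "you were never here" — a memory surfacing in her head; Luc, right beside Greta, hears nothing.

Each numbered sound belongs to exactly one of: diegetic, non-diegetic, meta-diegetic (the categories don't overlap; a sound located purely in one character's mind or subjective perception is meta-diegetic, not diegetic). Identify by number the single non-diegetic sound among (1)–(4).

2

(1) is diegetic: a record player is a physical source in the scene and Greta reacts to it.
(2) is non-diegetic: it accompanies on-screen graphics, not anything inside the story world.
(3) the music is a memory playing inside Greta's mind alone; no real-world source, Luc can't hear it → meta-diegetic.
Sound (4): the voice is a memory playing only inside Greta's mind; Luc can't hear it, so meta-diegetic.
Only (2) is non-diegetic.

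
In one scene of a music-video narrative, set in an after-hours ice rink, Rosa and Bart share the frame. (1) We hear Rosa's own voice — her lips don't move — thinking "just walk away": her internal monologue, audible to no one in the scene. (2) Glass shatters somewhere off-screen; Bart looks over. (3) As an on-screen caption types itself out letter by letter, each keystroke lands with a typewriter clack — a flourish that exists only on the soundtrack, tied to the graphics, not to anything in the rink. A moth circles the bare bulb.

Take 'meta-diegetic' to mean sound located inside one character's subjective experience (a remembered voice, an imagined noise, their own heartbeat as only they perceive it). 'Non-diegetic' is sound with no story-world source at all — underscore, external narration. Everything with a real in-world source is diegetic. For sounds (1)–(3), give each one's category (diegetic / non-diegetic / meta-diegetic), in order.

meta-diegetic, diegetic, non-diegetic

Sound (1): Rosa's thought-voice: a private mental sound no other character can hear, so meta-diegetic.
(2) glass is a real object/event in the scene's world → diegetic.
Sound (3): it accompanies on-screen graphics, not anything inside the story world, so non-diegetic.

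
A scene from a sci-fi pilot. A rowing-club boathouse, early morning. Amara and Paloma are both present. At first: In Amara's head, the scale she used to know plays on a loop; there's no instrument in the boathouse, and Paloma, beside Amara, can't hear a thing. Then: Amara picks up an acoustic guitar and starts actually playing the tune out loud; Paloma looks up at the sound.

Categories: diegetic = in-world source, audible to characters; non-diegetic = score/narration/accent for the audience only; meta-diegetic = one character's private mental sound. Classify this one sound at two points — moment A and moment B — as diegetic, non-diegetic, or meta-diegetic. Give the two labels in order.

meta-diegetic, diegetic

Moment A: the tune exists only as Amara's private memory; Paloma can't hear it → meta-diegetic.
Moment B: Amara is now producing it live on an acoustic guitar, in the room, and Paloma hears it → diegetic.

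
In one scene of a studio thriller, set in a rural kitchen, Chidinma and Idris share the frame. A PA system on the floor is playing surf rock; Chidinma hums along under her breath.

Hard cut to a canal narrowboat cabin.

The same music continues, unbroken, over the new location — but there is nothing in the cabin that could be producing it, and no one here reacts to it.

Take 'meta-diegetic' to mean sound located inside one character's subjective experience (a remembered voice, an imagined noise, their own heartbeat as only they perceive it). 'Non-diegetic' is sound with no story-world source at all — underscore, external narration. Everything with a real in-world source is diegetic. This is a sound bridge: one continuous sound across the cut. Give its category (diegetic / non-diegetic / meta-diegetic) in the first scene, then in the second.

Scene one: a PA system is an on-screen source and Chidinma reacts to it → diegetic.
Scene two: there is no source in the cabin and no one hears it — it's now underscore → non-diegetic.

diegetic, non-diegetic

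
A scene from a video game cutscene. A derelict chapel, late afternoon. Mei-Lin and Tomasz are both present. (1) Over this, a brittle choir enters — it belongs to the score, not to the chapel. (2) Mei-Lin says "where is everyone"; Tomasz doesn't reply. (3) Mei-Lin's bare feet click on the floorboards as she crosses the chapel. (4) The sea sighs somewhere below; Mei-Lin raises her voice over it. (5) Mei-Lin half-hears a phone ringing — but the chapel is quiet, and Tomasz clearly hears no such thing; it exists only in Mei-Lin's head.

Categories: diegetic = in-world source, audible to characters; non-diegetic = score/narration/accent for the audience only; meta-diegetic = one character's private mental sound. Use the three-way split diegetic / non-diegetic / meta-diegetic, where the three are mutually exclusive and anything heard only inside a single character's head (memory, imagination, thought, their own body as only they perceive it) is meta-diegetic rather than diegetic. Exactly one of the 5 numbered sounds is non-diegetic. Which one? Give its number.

1

Sound (1): it has no source in the story world and no character can hear it — it's underscore, so non-diegetic.
(2) on-screen dialogue — Mei-Lin speaks and Tomasz is there to hear → diegetic.
Sound (3): a character's body making contact with the set — an in-world sound, so diegetic.
(4) it's the actual ambient sound of the location → diegetic.
(5) is meta-diegetic: Mei-Lin alone 'hears' it — an imagined sound, not present in the space.
Only (1) is non-diegetic.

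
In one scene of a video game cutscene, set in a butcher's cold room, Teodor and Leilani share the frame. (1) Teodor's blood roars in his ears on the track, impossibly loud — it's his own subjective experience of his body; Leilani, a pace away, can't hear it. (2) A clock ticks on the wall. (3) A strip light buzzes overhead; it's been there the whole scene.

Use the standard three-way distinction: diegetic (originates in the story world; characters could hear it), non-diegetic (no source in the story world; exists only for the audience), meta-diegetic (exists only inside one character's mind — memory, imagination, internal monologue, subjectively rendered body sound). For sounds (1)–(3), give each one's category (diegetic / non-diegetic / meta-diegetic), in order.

meta-diegetic, diegetic, diegetic

Sound (1): a subjective body sound — Teodor's private perception, inaudible to Leilani, so meta-diegetic.
(2) is diegetic: the sound comes from a clock physically present in the location.
(3) ambient/room sound belonging to the story's physical space → diegetic.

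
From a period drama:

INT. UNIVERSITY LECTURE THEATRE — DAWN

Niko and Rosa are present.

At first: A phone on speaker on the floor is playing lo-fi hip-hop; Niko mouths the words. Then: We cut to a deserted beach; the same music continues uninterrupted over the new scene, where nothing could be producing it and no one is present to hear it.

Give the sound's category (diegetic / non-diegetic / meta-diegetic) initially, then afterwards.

diegetic, non-diegetic

Initially: a phone on speaker is a real in-scene source and Niko reacts to it → diegetic.
Afterwards: there is no longer any in-world source and no one can hear it — it has become underscore → non-diegetic.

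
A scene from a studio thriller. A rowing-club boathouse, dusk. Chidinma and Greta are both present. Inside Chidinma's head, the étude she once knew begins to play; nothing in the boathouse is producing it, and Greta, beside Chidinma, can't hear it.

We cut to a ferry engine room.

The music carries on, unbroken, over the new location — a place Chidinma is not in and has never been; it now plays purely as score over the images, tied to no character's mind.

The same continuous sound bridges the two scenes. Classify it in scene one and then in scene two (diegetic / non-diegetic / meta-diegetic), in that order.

Scene one: the music exists only inside Chidinma's mind; Greta can't hear it → meta-diegetic.
Scene two: it's detached from Chidinma entirely and plays over unrelated images with no in-world source — conventional underscore → non-diegetic.

meta-diegetic, non-diegetic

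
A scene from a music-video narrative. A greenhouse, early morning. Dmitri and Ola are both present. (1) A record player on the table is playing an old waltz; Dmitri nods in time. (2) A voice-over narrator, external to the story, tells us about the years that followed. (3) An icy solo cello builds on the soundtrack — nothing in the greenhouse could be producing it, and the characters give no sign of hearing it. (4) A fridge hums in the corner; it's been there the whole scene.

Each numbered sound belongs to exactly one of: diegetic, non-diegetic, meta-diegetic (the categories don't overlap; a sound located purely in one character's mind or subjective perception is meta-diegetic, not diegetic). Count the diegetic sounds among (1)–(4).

(1) is diegetic: the music comes from an on-screen device that Dmitri responds to.
(2) is non-diegetic: commentary laid over the scene from outside the fiction.
(3) is non-diegetic: it has no source in the story world and no character can hear it — it's underscore.
Sound (4): it's the actual ambient sound of the location, so diegetic.
So 2 of the 4 are diegetic: (1), (4).

2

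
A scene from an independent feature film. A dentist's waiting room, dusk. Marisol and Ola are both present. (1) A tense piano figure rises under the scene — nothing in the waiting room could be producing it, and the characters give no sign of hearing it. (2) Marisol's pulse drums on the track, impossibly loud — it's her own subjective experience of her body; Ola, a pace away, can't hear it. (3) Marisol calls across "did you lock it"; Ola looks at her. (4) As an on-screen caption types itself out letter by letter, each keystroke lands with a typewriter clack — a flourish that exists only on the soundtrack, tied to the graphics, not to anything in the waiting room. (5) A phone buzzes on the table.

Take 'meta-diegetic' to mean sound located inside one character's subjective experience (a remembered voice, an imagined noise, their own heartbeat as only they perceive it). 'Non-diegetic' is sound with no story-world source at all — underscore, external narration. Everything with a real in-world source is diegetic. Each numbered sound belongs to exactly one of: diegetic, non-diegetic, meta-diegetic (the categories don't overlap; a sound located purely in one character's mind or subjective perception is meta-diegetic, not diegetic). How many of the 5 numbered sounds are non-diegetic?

2

Sound (1): nothing in the waiting room produces it and the characters don't hear it — pure soundtrack, so non-diegetic.
(2) point-of-audition from inside Marisol's body; not a sound in the room → meta-diegetic.
Sound (3): on-screen dialogue — Marisol speaks and Ola is there to hear, so diegetic.
Sound (4): the caption isn't part of the story world, so neither is the sound tied to it, so non-diegetic.
Sound (5): an in-world source (a phone); characters could hear it, so diegetic.
So 2 of the 5 are non-diegetic: (1), (4).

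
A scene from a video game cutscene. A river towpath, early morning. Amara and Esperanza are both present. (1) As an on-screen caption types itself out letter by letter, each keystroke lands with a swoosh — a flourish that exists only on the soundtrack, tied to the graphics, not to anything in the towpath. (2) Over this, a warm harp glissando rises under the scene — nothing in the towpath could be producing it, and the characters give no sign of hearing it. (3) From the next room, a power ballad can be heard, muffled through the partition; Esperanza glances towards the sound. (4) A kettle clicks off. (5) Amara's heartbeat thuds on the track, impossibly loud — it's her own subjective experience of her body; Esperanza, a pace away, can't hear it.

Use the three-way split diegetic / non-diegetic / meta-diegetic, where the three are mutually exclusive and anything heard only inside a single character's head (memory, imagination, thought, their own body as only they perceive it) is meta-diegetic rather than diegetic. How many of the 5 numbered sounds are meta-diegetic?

1

Sound (1): sound married to a title/caption — outside the diegesis by definition, so non-diegetic.
Sound (2): it has no source in the story world and no character can hear it — it's underscore, so non-diegetic.
(3) is diegetic: off-screen diegetic: the source is out of frame but still in the story's space.
(4) is diegetic: an in-world source (a kettle); characters could hear it.
Sound (5): a subjective body sound — Amara's private perception, inaudible to Esperanza, so meta-diegetic.
Meta-diegetic: (5) — that's 1.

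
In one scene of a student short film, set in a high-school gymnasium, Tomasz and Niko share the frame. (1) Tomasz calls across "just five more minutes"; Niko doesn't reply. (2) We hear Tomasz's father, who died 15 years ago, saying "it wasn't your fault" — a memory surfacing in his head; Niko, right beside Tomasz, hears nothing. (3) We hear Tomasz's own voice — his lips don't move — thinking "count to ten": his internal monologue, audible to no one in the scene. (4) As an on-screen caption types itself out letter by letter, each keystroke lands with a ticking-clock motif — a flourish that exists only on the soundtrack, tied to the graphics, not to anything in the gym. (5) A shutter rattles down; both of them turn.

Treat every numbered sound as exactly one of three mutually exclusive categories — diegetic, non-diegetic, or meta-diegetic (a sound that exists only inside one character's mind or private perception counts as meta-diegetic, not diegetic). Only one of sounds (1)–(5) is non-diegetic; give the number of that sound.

(1) Tomasz is a character speaking aloud in the scene → diegetic.
Sound (2): the voice is a memory playing only inside Tomasz's mind; Niko can't hear it, so meta-diegetic.
Sound (3): Tomasz's thought-voice: a private mental sound no other character can hear, so meta-diegetic.
(4) is non-diegetic: the caption isn't part of the story world, so neither is the sound tied to it.
(5) is diegetic: the sound comes from a shutter physically present in the location.
Only (4) is non-diegetic.

4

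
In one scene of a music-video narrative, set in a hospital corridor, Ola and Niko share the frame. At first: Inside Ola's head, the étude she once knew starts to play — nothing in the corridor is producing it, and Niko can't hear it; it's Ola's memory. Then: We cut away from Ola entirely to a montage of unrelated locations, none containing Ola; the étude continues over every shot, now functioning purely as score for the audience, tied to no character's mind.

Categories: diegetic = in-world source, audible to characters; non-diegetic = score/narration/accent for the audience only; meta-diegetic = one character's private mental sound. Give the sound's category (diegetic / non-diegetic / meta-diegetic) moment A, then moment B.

meta-diegetic, non-diegetic

Moment A: the music lives inside Ola's mind alone; Niko can't hear it → meta-diegetic.
Moment B: once it plays over shots Ola isn't in, detached from any character's subjectivity, it's conventional underscore → non-diegetic.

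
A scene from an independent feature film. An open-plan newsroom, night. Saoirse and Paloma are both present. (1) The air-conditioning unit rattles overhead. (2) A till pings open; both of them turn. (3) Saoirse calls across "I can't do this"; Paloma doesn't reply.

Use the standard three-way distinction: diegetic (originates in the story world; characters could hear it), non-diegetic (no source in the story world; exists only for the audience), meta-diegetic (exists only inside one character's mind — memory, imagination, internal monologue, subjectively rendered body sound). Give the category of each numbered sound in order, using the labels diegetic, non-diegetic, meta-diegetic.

(1) is diegetic: the air-conditioning unit is part of the location's real environment.
(2) an in-world source (a till); characters could hear it → diegetic.
Sound (3): spoken by a character present in the story world, so diegetic.

diegetic, diegetic, diegetic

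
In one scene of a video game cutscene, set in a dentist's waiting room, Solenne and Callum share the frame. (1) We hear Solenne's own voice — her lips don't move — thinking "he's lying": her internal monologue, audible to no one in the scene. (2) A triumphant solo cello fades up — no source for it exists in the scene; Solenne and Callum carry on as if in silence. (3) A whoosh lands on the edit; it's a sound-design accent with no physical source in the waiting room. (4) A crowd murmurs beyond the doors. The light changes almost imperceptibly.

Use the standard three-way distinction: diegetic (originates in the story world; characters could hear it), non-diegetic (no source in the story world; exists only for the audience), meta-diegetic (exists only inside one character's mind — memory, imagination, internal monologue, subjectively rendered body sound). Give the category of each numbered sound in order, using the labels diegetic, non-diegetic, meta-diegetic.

meta-diegetic, non-diegetic, non-diegetic, diegetic

(1) Solenne's thought-voice: a private mental sound no other character can hear → meta-diegetic.
Sound (2): it has no source in the story world and no character can hear it — it's underscore, so non-diegetic.
Sound (3): an editorial stinger — it belongs to the cut, not the story world, so non-diegetic.
(4) is diegetic: ambient/room sound belonging to the story's physical space.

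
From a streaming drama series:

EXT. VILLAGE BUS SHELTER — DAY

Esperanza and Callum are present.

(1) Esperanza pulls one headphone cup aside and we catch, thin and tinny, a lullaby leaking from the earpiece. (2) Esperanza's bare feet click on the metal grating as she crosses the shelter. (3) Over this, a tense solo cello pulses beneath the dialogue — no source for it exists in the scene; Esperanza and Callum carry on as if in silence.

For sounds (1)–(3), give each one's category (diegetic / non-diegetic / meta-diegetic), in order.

diegetic, diegetic, non-diegetic

(1) it's leaking from a physical pair of headphones in the scene → diegetic.
(2) is diegetic: a character's body making contact with the set — an in-world sound.
(3) nothing in the shelter produces it and the characters don't hear it — pure soundtrack → non-diegetic.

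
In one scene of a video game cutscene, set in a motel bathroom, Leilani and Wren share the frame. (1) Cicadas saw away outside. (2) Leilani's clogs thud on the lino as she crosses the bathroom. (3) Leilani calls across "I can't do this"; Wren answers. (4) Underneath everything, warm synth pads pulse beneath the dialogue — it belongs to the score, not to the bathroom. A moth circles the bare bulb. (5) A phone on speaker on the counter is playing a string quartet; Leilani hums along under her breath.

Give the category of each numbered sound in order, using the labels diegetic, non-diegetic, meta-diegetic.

diegetic, diegetic, diegetic, non-diegetic, diegetic

(1) it's the actual ambient sound of the location → diegetic.
Sound (2): Leilani's footsteps are produced in the story world, so diegetic.
Sound (3): on-screen dialogue — Leilani speaks and Wren is there to hear, so diegetic.
Sound (4): score with no on-screen or off-screen source; it exists for the audience alone, so non-diegetic.
Sound (5): source music from a phone on speaker, which exists in the story world, so diegetic.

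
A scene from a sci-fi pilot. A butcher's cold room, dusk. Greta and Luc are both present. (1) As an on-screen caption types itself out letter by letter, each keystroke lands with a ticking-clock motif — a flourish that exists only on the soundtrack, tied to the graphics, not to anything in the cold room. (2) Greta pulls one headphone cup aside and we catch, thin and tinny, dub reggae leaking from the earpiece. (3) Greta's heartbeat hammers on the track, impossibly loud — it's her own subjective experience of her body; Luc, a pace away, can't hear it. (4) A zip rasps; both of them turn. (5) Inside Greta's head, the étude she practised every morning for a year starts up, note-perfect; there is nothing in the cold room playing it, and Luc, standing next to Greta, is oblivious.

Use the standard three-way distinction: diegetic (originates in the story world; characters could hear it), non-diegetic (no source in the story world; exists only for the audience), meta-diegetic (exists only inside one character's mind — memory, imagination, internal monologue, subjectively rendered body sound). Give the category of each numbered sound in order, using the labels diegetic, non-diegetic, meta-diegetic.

Sound (1): it accompanies on-screen graphics, not anything inside the story world, so non-diegetic.
(2) is diegetic: the earpiece is a real device on Greta's head — source music.
(3) a subjective body sound — Greta's private perception, inaudible to Luc → meta-diegetic.
Sound (4): the sound comes from a zip physically present in the location, so diegetic.
(5) remembered music, private to Greta — Luc is oblivious because it isn't in the room → meta-diegetic.

non-diegetic, diegetic, meta-diegetic, diegetic, meta-diegetic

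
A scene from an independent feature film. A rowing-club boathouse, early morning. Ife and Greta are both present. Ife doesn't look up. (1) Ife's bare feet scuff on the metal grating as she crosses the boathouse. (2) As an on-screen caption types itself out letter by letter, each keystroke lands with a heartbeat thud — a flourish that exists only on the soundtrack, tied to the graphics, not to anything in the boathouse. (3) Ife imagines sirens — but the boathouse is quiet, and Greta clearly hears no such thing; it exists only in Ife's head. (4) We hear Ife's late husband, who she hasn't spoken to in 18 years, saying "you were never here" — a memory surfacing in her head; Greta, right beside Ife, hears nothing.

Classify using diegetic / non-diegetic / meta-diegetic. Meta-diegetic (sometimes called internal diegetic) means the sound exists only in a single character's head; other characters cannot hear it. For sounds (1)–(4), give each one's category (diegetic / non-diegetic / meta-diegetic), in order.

diegetic, non-diegetic, meta-diegetic, meta-diegetic

Sound (1): a character's body making contact with the set — an in-world sound, so diegetic.
(2) it accompanies on-screen graphics, not anything inside the story world → non-diegetic.
(3) is meta-diegetic: Ife alone 'hears' it — an imagined sound, not present in the space.
Sound (4): it's Ife's recollection rendered as sound; the other character can't hear it, so meta-diegetic.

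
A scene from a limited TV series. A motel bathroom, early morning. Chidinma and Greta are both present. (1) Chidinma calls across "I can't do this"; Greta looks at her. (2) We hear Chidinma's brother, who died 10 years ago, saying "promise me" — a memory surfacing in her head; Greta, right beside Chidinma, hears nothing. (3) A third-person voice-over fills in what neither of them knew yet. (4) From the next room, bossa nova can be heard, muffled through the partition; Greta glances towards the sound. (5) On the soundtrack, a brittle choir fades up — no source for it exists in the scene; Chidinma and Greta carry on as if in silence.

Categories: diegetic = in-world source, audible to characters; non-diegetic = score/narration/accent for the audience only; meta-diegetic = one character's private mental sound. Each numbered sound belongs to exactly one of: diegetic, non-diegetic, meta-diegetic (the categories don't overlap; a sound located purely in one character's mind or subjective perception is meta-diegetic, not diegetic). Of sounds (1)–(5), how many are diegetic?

2

Sound (1): on-screen dialogue — Chidinma speaks and Greta is there to hear, so diegetic.
Sound (2): a remembered line, private to Chidinma — not present in the room, not audible to Greta, so meta-diegetic.
(3) commentary laid over the scene from outside the fiction → non-diegetic.
(4) the music has an off-screen but real-world source and a character hears it → diegetic.
(5) score with no on-screen or off-screen source; it exists for the audience alone → non-diegetic.
So 2 of the 5 are diegetic: (1), (4).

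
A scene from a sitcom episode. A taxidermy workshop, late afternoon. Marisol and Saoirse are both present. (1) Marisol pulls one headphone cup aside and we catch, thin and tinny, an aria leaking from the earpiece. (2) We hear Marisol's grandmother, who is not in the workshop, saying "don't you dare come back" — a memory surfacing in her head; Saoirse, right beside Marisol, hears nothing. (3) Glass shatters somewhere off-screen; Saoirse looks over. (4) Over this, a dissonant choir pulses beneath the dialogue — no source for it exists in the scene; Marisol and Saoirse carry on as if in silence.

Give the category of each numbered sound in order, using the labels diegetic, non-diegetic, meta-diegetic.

Sound (1): the headphones are an on-screen source, so diegetic.
(2) is meta-diegetic: a remembered line, private to Marisol — not present in the room, not audible to Saoirse.
(3) is diegetic: glass is a real object/event in the scene's world.
(4) nothing in the workshop produces it and the characters don't hear it — pure soundtrack → non-diegetic.

diegetic, meta-diegetic, diegetic, non-diegetic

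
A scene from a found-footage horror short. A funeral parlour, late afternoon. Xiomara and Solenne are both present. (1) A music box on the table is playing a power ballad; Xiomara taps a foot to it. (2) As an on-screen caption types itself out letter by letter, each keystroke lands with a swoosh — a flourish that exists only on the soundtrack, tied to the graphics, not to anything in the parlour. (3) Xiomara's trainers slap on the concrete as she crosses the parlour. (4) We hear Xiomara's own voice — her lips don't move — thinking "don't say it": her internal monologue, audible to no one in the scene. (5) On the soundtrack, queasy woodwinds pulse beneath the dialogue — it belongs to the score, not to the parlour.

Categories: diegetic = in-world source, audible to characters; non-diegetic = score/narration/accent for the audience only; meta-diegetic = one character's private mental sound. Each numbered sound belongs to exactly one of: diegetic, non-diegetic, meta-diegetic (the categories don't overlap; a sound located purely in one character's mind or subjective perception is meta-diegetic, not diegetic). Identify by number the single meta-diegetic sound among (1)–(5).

4

Sound (1): source music from a music box, which exists in the story world, so diegetic.
(2) it accompanies on-screen graphics, not anything inside the story world → non-diegetic.
(3) is diegetic: Xiomara's footsteps are produced in the story world.
Sound (4): Xiomara's thought-voice: a private mental sound no other character can hear, so meta-diegetic.
(5) score with no on-screen or off-screen source; it exists for the audience alone → non-diegetic.
Only (4) is meta-diegetic.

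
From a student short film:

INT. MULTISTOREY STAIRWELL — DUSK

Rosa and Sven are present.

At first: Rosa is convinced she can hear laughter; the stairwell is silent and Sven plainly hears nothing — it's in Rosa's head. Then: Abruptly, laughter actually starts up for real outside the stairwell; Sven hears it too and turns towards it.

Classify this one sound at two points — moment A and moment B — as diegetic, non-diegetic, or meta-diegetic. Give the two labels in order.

Moment A: only Rosa 'hears' it — imagined, in her mind → meta-diegetic.
Moment B: now there's a real external source and Sven hears it too — in the story world → diegetic.

meta-diegetic, diegetic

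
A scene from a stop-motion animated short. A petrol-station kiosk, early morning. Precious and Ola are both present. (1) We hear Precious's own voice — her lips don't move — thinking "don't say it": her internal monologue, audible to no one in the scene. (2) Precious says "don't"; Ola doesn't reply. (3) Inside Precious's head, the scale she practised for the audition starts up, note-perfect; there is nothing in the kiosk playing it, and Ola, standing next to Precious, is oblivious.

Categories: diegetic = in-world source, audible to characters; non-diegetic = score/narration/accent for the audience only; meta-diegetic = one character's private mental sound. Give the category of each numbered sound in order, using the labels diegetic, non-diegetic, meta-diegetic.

(1) is meta-diegetic: Precious's thought-voice: a private mental sound no other character can hear.
Sound (2): spoken by a character present in the story world, so diegetic.
(3) is meta-diegetic: the music is a memory playing inside Precious's mind alone; no real-world source, Ola can't hear it.

meta-diegetic, diegetic, meta-diegetic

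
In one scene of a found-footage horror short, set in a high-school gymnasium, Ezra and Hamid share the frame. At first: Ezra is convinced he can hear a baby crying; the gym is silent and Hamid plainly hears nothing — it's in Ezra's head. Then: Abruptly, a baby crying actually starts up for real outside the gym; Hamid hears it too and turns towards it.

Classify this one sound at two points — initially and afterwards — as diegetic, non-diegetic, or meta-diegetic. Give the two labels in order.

Initially: only Ezra 'hears' it — imagined, in his mind → meta-diegetic.
Afterwards: now there's a real external source and Hamid hears it too — in the story world → diegetic.

meta-diegetic, diegetic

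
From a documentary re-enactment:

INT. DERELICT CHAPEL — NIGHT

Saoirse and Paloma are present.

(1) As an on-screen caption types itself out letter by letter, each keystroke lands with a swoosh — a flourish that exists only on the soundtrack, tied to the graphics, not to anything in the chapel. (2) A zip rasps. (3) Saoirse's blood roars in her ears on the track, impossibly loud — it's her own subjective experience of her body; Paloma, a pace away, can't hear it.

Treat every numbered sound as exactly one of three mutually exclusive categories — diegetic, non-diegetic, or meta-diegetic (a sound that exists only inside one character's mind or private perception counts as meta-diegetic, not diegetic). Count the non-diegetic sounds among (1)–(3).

(1) is non-diegetic: the caption isn't part of the story world, so neither is the sound tied to it.
(2) the sound comes from a zip physically present in the location → diegetic.
Sound (3): a subjective body sound — Saoirse's private perception, inaudible to Paloma, so meta-diegetic.
So 1 of the 3 is non-diegetic: (1).

1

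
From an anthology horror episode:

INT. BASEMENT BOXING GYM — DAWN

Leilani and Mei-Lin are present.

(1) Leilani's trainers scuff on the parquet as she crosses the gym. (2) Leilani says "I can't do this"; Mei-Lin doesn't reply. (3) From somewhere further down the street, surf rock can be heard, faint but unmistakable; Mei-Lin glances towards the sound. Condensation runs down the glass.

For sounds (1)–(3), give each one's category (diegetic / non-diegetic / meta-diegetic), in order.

(1) is diegetic: it's the physical sound of Leilani moving in the space.
Sound (2): Leilani is a character speaking aloud in the scene, so diegetic.
(3) is diegetic: the music has an off-screen but real-world source and a character hears it.

diegetic, diegetic, diegetic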